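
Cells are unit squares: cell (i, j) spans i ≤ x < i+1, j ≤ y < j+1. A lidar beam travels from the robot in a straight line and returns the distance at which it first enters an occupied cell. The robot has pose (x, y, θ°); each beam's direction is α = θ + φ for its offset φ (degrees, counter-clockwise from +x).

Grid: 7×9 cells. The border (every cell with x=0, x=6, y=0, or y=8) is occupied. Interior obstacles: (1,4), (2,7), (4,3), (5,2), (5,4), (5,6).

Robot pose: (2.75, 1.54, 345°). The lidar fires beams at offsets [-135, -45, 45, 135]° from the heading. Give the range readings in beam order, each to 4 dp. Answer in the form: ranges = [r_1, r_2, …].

beam 1: φ=-135°, α=210°
  cosα=-0.8660 sinα=-0.5000 | (2,1) | tMaxX 0.8660 tMaxY 1.0800 | tΔX 1.1547 tΔY 2.0000
    t=0.8660 [x] (1,1)
    t=1.0800 [y] (1,0) — stop
  → r_1 = 1.0800
beam 2: φ=-45°, α=300°
  cosα=0.5000 sinα=-0.8660 | (2,1) | tMaxX 0.5000 tMaxY 0.6235 | tΔX 2.0000 tΔY 1.1547
    t=0.5000 [x] (3,1)
    t=0.6235 [y] (3,0) — stop
  → r_2 = 0.6235
beam 3: φ=45°, α=30°
  cosα=0.8660 sinα=0.5000 | (2,1) | tMaxX 0.2887 tMaxY 0.9200 | tΔX 1.1547 tΔY 2.0000
    t=0.2887 [x] (3,1)
    t=0.9200 [y] (3,2)
    t=1.4434 [x] (4,2)
    t=2.5981 [x] (5,2) — stop
  → r_3 = 2.5981
beam 4: φ=135°, α=120°
  cosα=-0.5000 sinα=0.8660 | (2,1) | tMaxX 1.5000 tMaxY 0.5312 | tΔX 2.0000 tΔY 1.1547
    t=0.5312 [y] (2,2)
    t=1.5000 [x] (1,2)
    t=1.6859 [y] (1,3)
    t=2.8406 [y] (1,4) — stop
  → r_4 = 2.8406

ranges = [1.0800, 0.6235, 2.5981, 2.8406]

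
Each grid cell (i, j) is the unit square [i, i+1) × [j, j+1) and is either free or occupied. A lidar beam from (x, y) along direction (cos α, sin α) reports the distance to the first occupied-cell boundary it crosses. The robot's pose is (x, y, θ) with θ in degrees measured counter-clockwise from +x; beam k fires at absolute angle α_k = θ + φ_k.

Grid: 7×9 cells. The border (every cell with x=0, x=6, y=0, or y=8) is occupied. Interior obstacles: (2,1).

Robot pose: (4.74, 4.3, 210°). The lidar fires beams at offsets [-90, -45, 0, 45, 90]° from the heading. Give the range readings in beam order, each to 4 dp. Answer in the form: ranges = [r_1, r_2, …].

beam 1: φ=-90°, α=120°
  cosα=-0.5000 sinα=0.8660 | (4,4) | tMaxX 1.4800 tMaxY 0.8083 | tΔX 2.0000 tΔY 1.1547
    t=0.8083 [y] (4,5)
    t=1.4800 [x] (3,5)
    t=1.9630 [y] (3,6)
    t=3.1177 [y] (3,7)
    t=3.4800 [x] (2,7)
    t=4.2724 [y] (2,8) — stop
  → r_1 = 4.2724
beam 2: φ=-45°, α=165°
  cosα=-0.9659 sinα=0.2588 | (4,4) | tMaxX 0.7661 tMaxY 2.7046 | tΔX 1.0353 tΔY 3.8637
    t=0.7661 [x] (3,4)
    t=1.8014 [x] (2,4)
    t=2.7046 [y] (2,5)
    t=2.8367 [x] (1,5)
    t=3.8719 [x] (0,5) — stop
  → r_2 = 3.8719
beam 3: φ=0°, α=210°
  cosα=-0.8660 sinα=-0.5000 | (4,4) | tMaxX 0.8545 tMaxY 0.6000 | tΔX 1.1547 tΔY 2.0000
    t=0.6000 [y] (4,3)
    t=0.8545 [x] (3,3)
    t=2.0092 [x] (2,3)
    t=2.6000 [y] (2,2)
    t=3.1639 [x] (1,2)
    t=4.3186 [x] (0,2) — stop
  → r_3 = 4.3186
beam 4: φ=45°, α=255°
  cosα=-0.2588 sinα=-0.9659 | (4,4) | tMaxX 2.8591 tMaxY 0.3106 | tΔX 3.8637 tΔY 1.0353
    t=0.3106 [y] (4,3)
    t=1.3459 [y] (4,2)
    t=2.3811 [y] (4,1)
    t=2.8591 [x] (3,1)
    t=3.4164 [y] (3,0) — stop
  → r_4 = 3.4164
beam 5: φ=90°, α=300°
  cosα=0.5000 sinα=-0.8660 | (4,4) | tMaxX 0.5200 tMaxY 0.3464 | tΔX 2.0000 tΔY 1.1547
    t=0.3464 [y] (4,3)
    t=0.5200 [x] (5,3)
    t=1.5011 [y] (5,2)
    t=2.5200 [x] (6,2) — stop
  → r_5 = 2.5200

ranges = [4.2724, 3.8719, 4.3186, 3.4164, 2.5200]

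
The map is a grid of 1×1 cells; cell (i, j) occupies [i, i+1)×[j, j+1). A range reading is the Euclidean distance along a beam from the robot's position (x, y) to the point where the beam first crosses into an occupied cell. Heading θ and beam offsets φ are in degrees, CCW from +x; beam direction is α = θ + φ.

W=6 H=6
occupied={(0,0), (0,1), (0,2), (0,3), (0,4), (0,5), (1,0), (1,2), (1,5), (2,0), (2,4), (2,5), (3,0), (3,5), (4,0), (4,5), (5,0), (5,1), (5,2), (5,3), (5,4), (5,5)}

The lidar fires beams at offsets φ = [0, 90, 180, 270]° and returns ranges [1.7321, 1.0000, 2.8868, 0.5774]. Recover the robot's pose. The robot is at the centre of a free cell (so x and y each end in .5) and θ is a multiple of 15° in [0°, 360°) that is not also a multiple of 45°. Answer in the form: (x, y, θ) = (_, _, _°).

The pose lattice has 14·16 = 224 candidates. Test each by forward raycasting.
  (3.5, 2.5, 15°): beam 1 = 1.5529 ≠ 1.7321 ✗
  (2.5, 1.5, 210°): beam 1 = 1.0000 ≠ 1.7321 ✗
  (1.5, 4.5, 345°): beam 1 = 0.5176 ≠ 1.7321 ✗
  (2.5, 2.5, 60°): beam 1 = 2.8868 ≠ 1.7321 ✗
  (3.5, 2.5, 300°): beam 2 = 1.7321 ≠ 1.0000 ✗
  …
  (2.5, 3.5, 150°): r_1=1.7321, r_2=1.0000, r_3=2.8868, r_4=0.5774 — all match ✓
Only this pose fits every beam.

(x, y, θ) = (2.5, 3.5, 150°)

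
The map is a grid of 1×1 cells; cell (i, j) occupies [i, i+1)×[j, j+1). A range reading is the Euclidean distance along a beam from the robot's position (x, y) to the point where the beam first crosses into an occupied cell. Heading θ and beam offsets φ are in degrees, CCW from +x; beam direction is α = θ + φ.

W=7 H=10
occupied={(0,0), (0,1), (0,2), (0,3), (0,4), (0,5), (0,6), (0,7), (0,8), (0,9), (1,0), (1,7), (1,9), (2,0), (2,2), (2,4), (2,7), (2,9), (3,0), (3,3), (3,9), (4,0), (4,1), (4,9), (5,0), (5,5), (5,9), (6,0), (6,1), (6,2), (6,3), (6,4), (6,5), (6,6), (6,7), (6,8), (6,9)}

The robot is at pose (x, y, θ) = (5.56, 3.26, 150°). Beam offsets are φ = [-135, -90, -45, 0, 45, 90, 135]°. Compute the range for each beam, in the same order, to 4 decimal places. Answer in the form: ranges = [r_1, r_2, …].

beam 1: φ=-135°, α=15°
  cosα=0.9659 sinα=0.2588 | (5,3) | tMaxX 0.4555 tMaxY 2.8591 | tΔX 1.0353 tΔY 3.8637
    t=0.4555 [x] (6,3) — stop
  → r_1 = 0.4555
beam 2: φ=-90°, α=60°
  cosα=0.5000 sinα=0.8660 | (5,3) | tMaxX 0.8800 tMaxY 0.8545 | tΔX 2.0000 tΔY 1.1547
    t=0.8545 [y] (5,4)
    t=0.8800 [x] (6,4) — stop
  → r_2 = 0.8800
beam 3: φ=-45°, α=105°
  cosα=-0.2588 sinα=0.9659 | (5,3) | tMaxX 2.1637 tMaxY 0.7661 | tΔX 3.8637 tΔY 1.0353
    t=0.7661 [y] (5,4)
    t=1.8014 [y] (5,5) — stop
  → r_3 = 1.8014
beam 4: φ=0°, α=150°
  cosα=-0.8660 sinα=0.5000 | (5,3) | tMaxX 0.6466 tMaxY 1.4800 | tΔX 1.1547 tΔY 2.0000
    t=0.6466 [x] (4,3)
    t=1.4800 [y] (4,4)
    t=1.8013 [x] (3,4)
    t=2.9560 [x] (2,4) — stop
  → r_4 = 2.9560
beam 5: φ=45°, α=195°
  cosα=-0.9659 sinα=-0.2588 | (5,3) | tMaxX 0.5798 tMaxY 1.0046 | tΔX 1.0353 tΔY 3.8637
    t=0.5798 [x] (4,3)
    t=1.0046 [y] (4,2)
    t=1.6150 [x] (3,2)
    t=2.6503 [x] (2,2) — stop
  → r_5 = 2.6503
beam 6: φ=90°, α=240°
  cosα=-0.5000 sinα=-0.8660 | (5,3) | tMaxX 1.1200 tMaxY 0.3002 | tΔX 2.0000 tΔY 1.1547
    t=0.3002 [y] (5,2)
    t=1.1200 [x] (4,2)
    t=1.4549 [y] (4,1) — stop
  → r_6 = 1.4549
beam 7: φ=135°, α=285°
  cosα=0.2588 sinα=-0.9659 | (5,3) | tMaxX 1.7000 tMaxY 0.2692 | tΔX 3.8637 tΔY 1.0353
    t=0.2692 [y] (5,2)
    t=1.3044 [y] (5,1)
    t=1.7000 [x] (6,1) — stop
  → r_7 = 1.7000

ranges = [0.4555, 0.8800, 1.8014, 2.9560, 2.6503, 1.4549, 1.7000]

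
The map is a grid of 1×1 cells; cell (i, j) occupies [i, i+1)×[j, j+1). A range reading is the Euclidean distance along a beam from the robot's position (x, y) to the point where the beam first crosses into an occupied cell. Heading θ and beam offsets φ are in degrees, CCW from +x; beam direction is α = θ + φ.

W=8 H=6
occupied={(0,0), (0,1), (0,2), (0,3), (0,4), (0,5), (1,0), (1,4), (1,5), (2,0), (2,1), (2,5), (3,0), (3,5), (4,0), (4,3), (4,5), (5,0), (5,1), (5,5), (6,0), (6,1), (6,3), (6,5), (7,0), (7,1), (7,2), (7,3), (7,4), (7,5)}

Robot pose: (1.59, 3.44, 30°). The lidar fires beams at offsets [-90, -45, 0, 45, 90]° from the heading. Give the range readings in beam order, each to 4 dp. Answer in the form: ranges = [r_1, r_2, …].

beam 1: φ=-90°, α=300°
  direction (0.5000, -0.8660); cell (1,3); t to first gridline: x 0.8200, y 0.5081 (then +2.0000 / +1.1547)
    (1,2) via y @ 0.5081
    (2,2) via x @ 0.8200
    (2,1) via y @ 1.6628  # hit
  → r_1 = 1.6628
beam 2: φ=-45°, α=345°
  direction (0.9659, -0.2588); cell (1,3); t to first gridline: x 0.4245, y 1.7000 (then +1.0353 / +3.8637)
    (2,3) via x @ 0.4245
    (3,3) via x @ 1.4597
    (3,2) via y @ 1.7000
    (4,2) via x @ 2.4950
    (5,2) via x @ 3.5303
    (6,2) via x @ 4.5656
    (6,1) via y @ 5.5637  # hit
  → r_2 = 5.5637
beam 3: φ=0°, α=30°
  direction (0.8660, 0.5000); cell (1,3); t to first gridline: x 0.4734, y 1.1200 (then +1.1547 / +2.0000)
    (2,3) via x @ 0.4734
    (2,4) via y @ 1.1200
    (3,4) via x @ 1.6281
    (4,4) via x @ 2.7828
    (4,5) via y @ 3.1200  # hit
  → r_3 = 3.1200
beam 4: φ=45°, α=75°
  direction (0.2588, 0.9659); cell (1,3); t to first gridline: x 1.5841, y 0.5798 (then +3.8637 / +1.0353)
    (1,4) via y @ 0.5798  # hit
  → r_4 = 0.5798
beam 5: φ=90°, α=120°
  direction (-0.5000, 0.8660); cell (1,3); t to first gridline: x 1.1800, y 0.6466 (then +2.0000 / +1.1547)
    (1,4) via y @ 0.6466  # hit
  → r_5 = 0.6466

ranges = [1.6628, 5.5637, 3.1200, 0.5798, 0.6466]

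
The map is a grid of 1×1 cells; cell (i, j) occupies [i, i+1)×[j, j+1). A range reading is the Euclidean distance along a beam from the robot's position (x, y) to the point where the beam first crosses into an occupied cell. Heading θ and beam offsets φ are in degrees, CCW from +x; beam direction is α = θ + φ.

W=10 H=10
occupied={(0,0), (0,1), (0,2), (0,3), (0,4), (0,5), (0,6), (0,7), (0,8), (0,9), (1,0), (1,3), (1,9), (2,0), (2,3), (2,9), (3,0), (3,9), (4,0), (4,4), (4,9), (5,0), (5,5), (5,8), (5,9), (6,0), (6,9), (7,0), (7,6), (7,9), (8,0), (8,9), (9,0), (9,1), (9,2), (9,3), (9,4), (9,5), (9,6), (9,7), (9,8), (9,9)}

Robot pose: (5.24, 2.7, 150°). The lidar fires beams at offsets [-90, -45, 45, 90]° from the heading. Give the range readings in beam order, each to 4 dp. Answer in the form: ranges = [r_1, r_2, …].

ranges = [3.8105, 1.3459, 4.3896, 1.9630]

beam 1: φ=-90°, α=60°
  dir = (cos 60°, sin 60°) = (0.5000, 0.8660); from cell (5,2)
  next x-line at t=1.5200, next y-line at t=0.3464; Δt_x=2.0000, Δt_y=1.1547
    y: enter (5,3) at t=0.3464
    y: enter (5,4) at t=1.5011
    x: enter (6,4) at t=1.5200
    y: enter (6,5) at t=2.6558
    x: enter (7,5) at t=3.5200
    y: enter (7,6) at t=3.8105 ← occupied
  → r_1 = 3.8105
beam 2: φ=-45°, α=105°
  dir = (cos 105°, sin 105°) = (-0.2588, 0.9659); from cell (5,2)
  next x-line at t=0.9273, next y-line at t=0.3106; Δt_x=3.8637, Δt_y=1.0353
    y: enter (5,3) at t=0.3106
    x: enter (4,3) at t=0.9273
    y: enter (4,4) at t=1.3459 ← occupied
  → r_2 = 1.3459
beam 3: φ=45°, α=195°
  dir = (cos 195°, sin 195°) = (-0.9659, -0.2588); from cell (5,2)
  next x-line at t=0.2485, next y-line at t=2.7046; Δt_x=1.0353, Δt_y=3.8637
    x: enter (4,2) at t=0.2485
    x: enter (3,2) at t=1.2837
    x: enter (2,2) at t=2.3190
    y: enter (2,1) at t=2.7046
    x: enter (1,1) at t=3.3543
    x: enter (0,1) at t=4.3896 ← occupied
  → r_3 = 4.3896
beam 4: φ=90°, α=240°
  dir = (cos 240°, sin 240°) = (-0.5000, -0.8660); from cell (5,2)
  next x-line at t=0.4800, next y-line at t=0.8083; Δt_x=2.0000, Δt_y=1.1547
    x: enter (4,2) at t=0.4800
    y: enter (4,1) at t=0.8083
    y: enter (4,0) at t=1.9630 ← occupied
  → r_4 = 1.9630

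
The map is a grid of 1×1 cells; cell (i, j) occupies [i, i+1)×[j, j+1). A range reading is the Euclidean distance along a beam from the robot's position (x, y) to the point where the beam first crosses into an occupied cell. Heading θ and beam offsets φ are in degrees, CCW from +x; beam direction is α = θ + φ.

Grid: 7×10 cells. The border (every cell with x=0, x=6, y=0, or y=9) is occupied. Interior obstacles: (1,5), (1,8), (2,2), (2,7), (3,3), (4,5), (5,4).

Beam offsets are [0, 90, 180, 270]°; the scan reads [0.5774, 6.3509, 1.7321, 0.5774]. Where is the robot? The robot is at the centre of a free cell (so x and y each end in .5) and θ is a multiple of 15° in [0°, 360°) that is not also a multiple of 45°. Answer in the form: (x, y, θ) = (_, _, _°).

(x, y, θ) = (2.5, 3.5, 330°)

Enumerate (i+0.5, j+0.5, θ) over the 33 free cells and 16 admissible headings. For each, cast all 4 beams and compare to the given ranges.
  (2.5, 5.5, 195°): beam 1 = 0.5176 ≠ 0.5774 ✗
  (5.5, 6.5, 300°): beam 1 = 1.0000 ≠ 0.5774 ✗
  (4.5, 6.5, 75°): beam 1 = 2.5882 ≠ 0.5774 ✗
  (2.5, 4.5, 15°): beam 1 = 1.9319 ≠ 0.5774 ✗
  …
  (2.5, 3.5, 330°): r_1=0.5774, r_2=6.3509, r_3=1.7321, r_4=0.5774 — all match ✓
Unique over the lattice → pose = (2.5, 3.5, 330°).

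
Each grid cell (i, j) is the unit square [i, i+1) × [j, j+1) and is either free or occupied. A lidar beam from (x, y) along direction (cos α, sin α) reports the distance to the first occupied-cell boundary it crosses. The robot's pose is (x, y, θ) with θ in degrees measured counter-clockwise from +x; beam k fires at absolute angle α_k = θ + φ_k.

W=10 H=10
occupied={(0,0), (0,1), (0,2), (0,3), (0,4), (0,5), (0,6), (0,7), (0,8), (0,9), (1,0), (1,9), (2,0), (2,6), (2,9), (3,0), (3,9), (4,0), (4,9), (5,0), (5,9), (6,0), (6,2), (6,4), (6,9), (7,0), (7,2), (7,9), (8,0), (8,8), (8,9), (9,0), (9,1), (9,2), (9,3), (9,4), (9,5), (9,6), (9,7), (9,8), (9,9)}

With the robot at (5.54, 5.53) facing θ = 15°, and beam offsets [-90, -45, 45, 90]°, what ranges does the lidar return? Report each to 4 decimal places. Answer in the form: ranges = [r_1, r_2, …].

beam 1: φ=-90°, α=285°
  cosα=0.2588 sinα=-0.9659 | (5,5) | tMaxX 1.7773 tMaxY 0.5487 | tΔX 3.8637 tΔY 1.0353
    t=0.5487 [y] (5,4)
    t=1.5840 [y] (5,3)
    t=1.7773 [x] (6,3)
    t=2.6192 [y] (6,2) — stop
  → r_1 = 2.6192
beam 2: φ=-45°, α=330°
  cosα=0.8660 sinα=-0.5000 | (5,5) | tMaxX 0.5312 tMaxY 1.0600 | tΔX 1.1547 tΔY 2.0000
    t=0.5312 [x] (6,5)
    t=1.0600 [y] (6,4) — stop
  → r_2 = 1.0600
beam 3: φ=45°, α=60°
  cosα=0.5000 sinα=0.8660 | (5,5) | tMaxX 0.9200 tMaxY 0.5427 | tΔX 2.0000 tΔY 1.1547
    t=0.5427 [y] (5,6)
    t=0.9200 [x] (6,6)
    t=1.6974 [y] (6,7)
    t=2.8521 [y] (6,8)
    t=2.9200 [x] (7,8)
    t=4.0068 [y] (7,9) — stop
  → r_3 = 4.0068
beam 4: φ=90°, α=105°
  cosα=-0.2588 sinα=0.9659 | (5,5) | tMaxX 2.0864 tMaxY 0.4866 | tΔX 3.8637 tΔY 1.0353
    t=0.4866 [y] (5,6)
    t=1.5219 [y] (5,7)
    t=2.0864 [x] (4,7)
    t=2.5571 [y] (4,8)
    t=3.5924 [y] (4,9) — stop
  → r_4 = 3.5924

ranges = [2.6192, 1.0600, 4.0068, 3.5924]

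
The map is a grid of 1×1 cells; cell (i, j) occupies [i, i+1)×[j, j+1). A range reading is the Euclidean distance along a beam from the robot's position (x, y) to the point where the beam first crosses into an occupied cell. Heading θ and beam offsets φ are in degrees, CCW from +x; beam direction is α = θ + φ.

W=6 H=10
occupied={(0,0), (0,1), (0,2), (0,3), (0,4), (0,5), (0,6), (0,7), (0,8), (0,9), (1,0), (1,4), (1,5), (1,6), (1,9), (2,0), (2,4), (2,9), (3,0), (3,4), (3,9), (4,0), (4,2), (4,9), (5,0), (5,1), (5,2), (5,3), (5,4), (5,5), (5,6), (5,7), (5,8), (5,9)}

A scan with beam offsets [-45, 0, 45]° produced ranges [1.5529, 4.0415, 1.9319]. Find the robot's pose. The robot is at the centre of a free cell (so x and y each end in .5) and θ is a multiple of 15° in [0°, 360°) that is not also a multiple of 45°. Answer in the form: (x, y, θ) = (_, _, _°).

The pose lattice has 26·16 = 416 candidates. Test each by forward raycasting.
  (2.5, 8.5, 75°): beam 1 = 1.0000 ≠ 1.5529 ✗
  (1.5, 3.5, 15°): beam 1 = 2.8868 ≠ 1.5529 ✗
  (4.5, 5.5, 120°): beam 1 = 1.9319 ≠ 1.5529 ✗
  …
  (1.5, 8.5, 330°): r_1=1.5529, r_2=4.0415, r_3=1.9319 — all match ✓
Unique over the lattice → pose = (1.5, 8.5, 330°).

(x, y, θ) = (1.5, 8.5, 330°)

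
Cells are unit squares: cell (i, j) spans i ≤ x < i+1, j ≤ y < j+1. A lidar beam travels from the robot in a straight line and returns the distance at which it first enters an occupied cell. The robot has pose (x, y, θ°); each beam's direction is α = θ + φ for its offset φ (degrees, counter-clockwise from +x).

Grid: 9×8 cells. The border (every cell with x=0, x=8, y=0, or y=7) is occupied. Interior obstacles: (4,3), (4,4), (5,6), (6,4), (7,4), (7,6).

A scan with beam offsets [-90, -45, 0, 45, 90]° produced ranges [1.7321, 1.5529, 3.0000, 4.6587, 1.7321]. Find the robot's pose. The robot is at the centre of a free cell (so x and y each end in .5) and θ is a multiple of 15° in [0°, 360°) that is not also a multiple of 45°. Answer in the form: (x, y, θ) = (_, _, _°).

(x, y, θ) = (2.5, 5.5, 240°)

The pose lattice has 36·16 = 576 candidates. Test each by forward raycasting.
  (5.5, 4.5, 345°): beam 1 = 3.6235 ≠ 1.7321 ✗
  (2.5, 5.5, 75°): beam 1 = 1.9319 ≠ 1.7321 ✗
  (6.5, 5.5, 15°): beam 1 = 0.5176 ≠ 1.7321 ✗
  (7.5, 5.5, 330°): beam 1 = 0.5774 ≠ 1.7321 ✗
  …
  (2.5, 5.5, 240°): r_1=1.7321, r_2=1.5529, r_3=3.0000, r_4=4.6587, r_5=1.7321 — all match ✓
No second candidate reproduces the full scan.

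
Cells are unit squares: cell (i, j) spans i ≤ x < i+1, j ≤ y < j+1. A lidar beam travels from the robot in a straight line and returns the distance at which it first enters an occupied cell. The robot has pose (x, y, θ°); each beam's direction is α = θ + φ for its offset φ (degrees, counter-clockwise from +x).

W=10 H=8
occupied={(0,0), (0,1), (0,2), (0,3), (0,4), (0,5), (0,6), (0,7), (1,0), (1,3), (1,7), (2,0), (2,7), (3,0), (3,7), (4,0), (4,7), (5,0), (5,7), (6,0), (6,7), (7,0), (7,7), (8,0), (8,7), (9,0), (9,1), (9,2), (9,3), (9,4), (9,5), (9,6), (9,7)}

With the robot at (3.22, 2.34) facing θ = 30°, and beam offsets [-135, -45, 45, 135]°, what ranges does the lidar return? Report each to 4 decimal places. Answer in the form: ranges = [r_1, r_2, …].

beam 1: φ=-135°, α=255°
  d=(-0.2588,-0.9659)  start (3,2)  tX=0.8500 tY=0.3520  stride 1/|dx|=3.8637 1/|dy|=1.0353
    cross y-line → (3,1), t=0.3520
    cross x-line → (2,1), t=0.8500
    cross y-line → (2,0), t=1.3873 (wall)
  → r_1 = 1.3873
beam 2: φ=-45°, α=345°
  d=(0.9659,-0.2588)  start (3,2)  tX=0.8075 tY=1.3137  stride 1/|dx|=1.0353 1/|dy|=3.8637
    cross x-line → (4,2), t=0.8075
    cross y-line → (4,1), t=1.3137
    cross x-line → (5,1), t=1.8428
    cross x-line → (6,1), t=2.8781
    cross x-line → (7,1), t=3.9133
    cross x-line → (8,1), t=4.9486
    cross y-line → (8,0), t=5.1774 (wall)
  → r_2 = 5.1774
beam 3: φ=45°, α=75°
  d=(0.2588,0.9659)  start (3,2)  tX=3.0137 tY=0.6833  stride 1/|dx|=3.8637 1/|dy|=1.0353
    cross y-line → (3,3), t=0.6833
    cross y-line → (3,4), t=1.7186
    cross y-line → (3,5), t=2.7538
    cross x-line → (4,5), t=3.0137
    cross y-line → (4,6), t=3.7891
    cross y-line → (4,7), t=4.8244 (wall)
  → r_3 = 4.8244
beam 4: φ=135°, α=165°
  d=(-0.9659,0.2588)  start (3,2)  tX=0.2278 tY=2.5500  stride 1/|dx|=1.0353 1/|dy|=3.8637
    cross x-line → (2,2), t=0.2278
    cross x-line → (1,2), t=1.2630
    cross x-line → (0,2), t=2.2983 (wall)
  → r_4 = 2.2983

ranges = [1.3873, 5.1774, 4.8244, 2.2983]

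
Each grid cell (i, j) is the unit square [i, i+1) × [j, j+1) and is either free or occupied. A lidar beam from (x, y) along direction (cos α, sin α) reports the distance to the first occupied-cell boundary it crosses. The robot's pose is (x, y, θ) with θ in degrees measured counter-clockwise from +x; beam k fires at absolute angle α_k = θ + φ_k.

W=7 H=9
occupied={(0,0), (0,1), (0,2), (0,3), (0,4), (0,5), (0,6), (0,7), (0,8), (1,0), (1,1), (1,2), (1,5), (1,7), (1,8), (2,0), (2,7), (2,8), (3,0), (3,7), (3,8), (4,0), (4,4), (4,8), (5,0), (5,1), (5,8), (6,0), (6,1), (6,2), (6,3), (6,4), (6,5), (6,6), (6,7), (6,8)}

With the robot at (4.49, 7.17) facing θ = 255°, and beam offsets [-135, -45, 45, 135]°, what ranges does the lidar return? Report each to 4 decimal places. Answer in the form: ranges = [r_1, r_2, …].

beam 1: φ=-135°, α=120°
  cosα=-0.5000 sinα=0.8660 | (4,7) | tMaxX 0.9800 tMaxY 0.9584 | tΔX 2.0000 tΔY 1.1547
    t=0.9584 [y] (4,8) — stop
  → r_1 = 0.9584
beam 2: φ=-45°, α=210°
  cosα=-0.8660 sinα=-0.5000 | (4,7) | tMaxX 0.5658 tMaxY 0.3400 | tΔX 1.1547 tΔY 2.0000
    t=0.3400 [y] (4,6)
    t=0.5658 [x] (3,6)
    t=1.7205 [x] (2,6)
    t=2.3400 [y] (2,5)
    t=2.8752 [x] (1,5) — stop
  → r_2 = 2.8752
beam 3: φ=45°, α=300°
  cosα=0.5000 sinα=-0.8660 | (4,7) | tMaxX 1.0200 tMaxY 0.1963 | tΔX 2.0000 tΔY 1.1547
    t=0.1963 [y] (4,6)
    t=1.0200 [x] (5,6)
    t=1.3510 [y] (5,5)
    t=2.5057 [y] (5,4)
    t=3.0200 [x] (6,4) — stop
  → r_3 = 3.0200
beam 4: φ=135°, α=30°
  cosα=0.8660 sinα=0.5000 | (4,7) | tMaxX 0.5889 tMaxY 1.6600 | tΔX 1.1547 tΔY 2.0000
    t=0.5889 [x] (5,7)
    t=1.6600 [y] (5,8) — stop
  → r_4 = 1.6600

ranges = [0.9584, 2.8752, 3.0200, 1.6600]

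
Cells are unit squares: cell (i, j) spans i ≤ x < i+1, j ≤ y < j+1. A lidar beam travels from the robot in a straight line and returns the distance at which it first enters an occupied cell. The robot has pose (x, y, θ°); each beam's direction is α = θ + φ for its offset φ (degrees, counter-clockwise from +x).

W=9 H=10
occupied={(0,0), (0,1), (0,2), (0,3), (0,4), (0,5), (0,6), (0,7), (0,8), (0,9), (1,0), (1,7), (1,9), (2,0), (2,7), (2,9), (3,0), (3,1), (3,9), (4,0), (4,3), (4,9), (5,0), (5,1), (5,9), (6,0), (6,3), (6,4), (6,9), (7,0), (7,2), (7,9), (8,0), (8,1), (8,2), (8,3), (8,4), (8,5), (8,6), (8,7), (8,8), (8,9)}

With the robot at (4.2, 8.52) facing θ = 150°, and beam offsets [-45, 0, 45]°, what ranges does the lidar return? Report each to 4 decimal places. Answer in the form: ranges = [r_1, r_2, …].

beam 1: φ=-45°, α=105°
  dir = (cos 105°, sin 105°) = (-0.2588, 0.9659); from cell (4,8)
  next x-line at t=0.7727, next y-line at t=0.4969; Δt_x=3.8637, Δt_y=1.0353
    y: enter (4,9) at t=0.4969 ← occupied
  → r_1 = 0.4969
beam 2: φ=0°, α=150°
  dir = (cos 150°, sin 150°) = (-0.8660, 0.5000); from cell (4,8)
  next x-line at t=0.2309, next y-line at t=0.9600; Δt_x=1.1547, Δt_y=2.0000
    x: enter (3,8) at t=0.2309
    y: enter (3,9) at t=0.9600 ← occupied
  → r_2 = 0.9600
beam 3: φ=45°, α=195°
  dir = (cos 195°, sin 195°) = (-0.9659, -0.2588); from cell (4,8)
  next x-line at t=0.2071, next y-line at t=2.0091; Δt_x=1.0353, Δt_y=3.8637
    x: enter (3,8) at t=0.2071
    x: enter (2,8) at t=1.2423
    y: enter (2,7) at t=2.0091 ← occupied
  → r_3 = 2.0091

ranges = [0.4969, 0.9600, 2.0091]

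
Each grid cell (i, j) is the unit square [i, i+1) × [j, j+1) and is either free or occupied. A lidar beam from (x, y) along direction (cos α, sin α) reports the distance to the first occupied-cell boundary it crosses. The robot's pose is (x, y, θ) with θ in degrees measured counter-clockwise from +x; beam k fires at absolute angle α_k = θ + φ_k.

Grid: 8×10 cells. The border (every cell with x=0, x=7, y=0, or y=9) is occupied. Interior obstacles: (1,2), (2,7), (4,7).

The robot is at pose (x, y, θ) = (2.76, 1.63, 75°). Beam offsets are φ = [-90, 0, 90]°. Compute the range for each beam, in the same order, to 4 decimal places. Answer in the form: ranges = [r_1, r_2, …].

ranges = [2.4341, 5.5594, 1.4296]

beam 1: φ=-90°, α=345°
  direction (0.9659, -0.2588); cell (2,1); t to first gridline: x 0.2485, y 2.4341 (then +1.0353 / +3.8637)
    (3,1) via x @ 0.2485
    (4,1) via x @ 1.2837
    (5,1) via x @ 2.3190
    (5,0) via y @ 2.4341  # hit
  → r_1 = 2.4341
beam 2: φ=0°, α=75°
  direction (0.2588, 0.9659); cell (2,1); t to first gridline: x 0.9273, y 0.3831 (then +3.8637 / +1.0353)
    (2,2) via y @ 0.3831
    (3,2) via x @ 0.9273
    (3,3) via y @ 1.4183
    (3,4) via y @ 2.4536
    (3,5) via y @ 3.4889
    (3,6) via y @ 4.5242
    (4,6) via x @ 4.7910
    (4,7) via y @ 5.5594  # hit
  → r_2 = 5.5594
beam 3: φ=90°, α=165°
  direction (-0.9659, 0.2588); cell (2,1); t to first gridline: x 0.7868, y 1.4296 (then +1.0353 / +3.8637)
    (1,1) via x @ 0.7868
    (1,2) via y @ 1.4296  # hit
  → r_3 = 1.4296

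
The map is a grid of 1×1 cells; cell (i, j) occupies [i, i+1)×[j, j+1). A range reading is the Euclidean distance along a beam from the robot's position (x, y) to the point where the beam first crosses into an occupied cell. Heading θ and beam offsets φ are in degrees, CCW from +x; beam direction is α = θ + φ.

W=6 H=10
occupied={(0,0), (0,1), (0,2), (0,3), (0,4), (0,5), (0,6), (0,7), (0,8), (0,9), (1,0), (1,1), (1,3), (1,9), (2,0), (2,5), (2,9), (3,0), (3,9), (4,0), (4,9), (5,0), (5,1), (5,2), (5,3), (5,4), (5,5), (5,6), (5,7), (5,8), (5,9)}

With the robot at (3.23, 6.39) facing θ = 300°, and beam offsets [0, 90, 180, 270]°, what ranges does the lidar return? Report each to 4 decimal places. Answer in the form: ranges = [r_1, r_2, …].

beam 1: φ=0°, α=300°
  dir = (cos 300°, sin 300°) = (0.5000, -0.8660); from cell (3,6)
  next x-line at t=1.5400, next y-line at t=0.4503; Δt_x=2.0000, Δt_y=1.1547
    y: enter (3,5) at t=0.4503
    x: enter (4,5) at t=1.5400
    y: enter (4,4) at t=1.6050
    y: enter (4,3) at t=2.7597
    x: enter (5,3) at t=3.5400 ← occupied
  → r_1 = 3.5400
beam 2: φ=90°, α=30°
  dir = (cos 30°, sin 30°) = (0.8660, 0.5000); from cell (3,6)
  next x-line at t=0.8891, next y-line at t=1.2200; Δt_x=1.1547, Δt_y=2.0000
    x: enter (4,6) at t=0.8891
    y: enter (4,7) at t=1.2200
    x: enter (5,7) at t=2.0438 ← occupied
  → r_2 = 2.0438
beam 3: φ=180°, α=120°
  dir = (cos 120°, sin 120°) = (-0.5000, 0.8660); from cell (3,6)
  next x-line at t=0.4600, next y-line at t=0.7044; Δt_x=2.0000, Δt_y=1.1547
    x: enter (2,6) at t=0.4600
    y: enter (2,7) at t=0.7044
    y: enter (2,8) at t=1.8591
    x: enter (1,8) at t=2.4600
    y: enter (1,9) at t=3.0138 ← occupied
  → r_3 = 3.0138
beam 4: φ=270°, α=210°
  dir = (cos 210°, sin 210°) = (-0.8660, -0.5000); from cell (3,6)
  next x-line at t=0.2656, next y-line at t=0.7800; Δt_x=1.1547, Δt_y=2.0000
    x: enter (2,6) at t=0.2656
    y: enter (2,5) at t=0.7800 ← occupied
  → r_4 = 0.7800

ranges = [3.5400, 2.0438, 3.0138, 0.7800]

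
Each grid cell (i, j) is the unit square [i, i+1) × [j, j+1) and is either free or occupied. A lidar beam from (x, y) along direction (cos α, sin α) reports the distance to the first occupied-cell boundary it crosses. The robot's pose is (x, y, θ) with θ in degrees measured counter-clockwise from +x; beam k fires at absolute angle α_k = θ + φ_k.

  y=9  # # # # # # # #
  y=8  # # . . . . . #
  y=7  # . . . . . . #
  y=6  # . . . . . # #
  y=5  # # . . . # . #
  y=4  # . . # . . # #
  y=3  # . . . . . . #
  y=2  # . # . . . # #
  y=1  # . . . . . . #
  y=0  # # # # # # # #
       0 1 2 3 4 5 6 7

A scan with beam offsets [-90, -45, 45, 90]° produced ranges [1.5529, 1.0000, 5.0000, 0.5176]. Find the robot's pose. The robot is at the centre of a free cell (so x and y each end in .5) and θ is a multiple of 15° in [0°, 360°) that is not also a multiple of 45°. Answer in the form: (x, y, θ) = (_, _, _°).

Candidates: 40 free-cell centres × 16 headings = 640 poses. Raycast each; keep the one whose scan matches to 4 dp.
  (4.5, 4.5, 30°): beam 1 = 4.0415 ≠ 1.5529 ✗
  (2.5, 5.5, 300°): beam 1 = 0.5774 ≠ 1.5529 ✗
  (2.5, 4.5, 30°): beam 1 = 4.0415 ≠ 1.5529 ✗
  …
  (4.5, 4.5, 75°): r_1=1.5529, r_2=1.0000, r_3=5.0000, r_4=0.5176 — all match ✓
Only this pose fits every beam.

(x, y, θ) = (4.5, 4.5, 75°)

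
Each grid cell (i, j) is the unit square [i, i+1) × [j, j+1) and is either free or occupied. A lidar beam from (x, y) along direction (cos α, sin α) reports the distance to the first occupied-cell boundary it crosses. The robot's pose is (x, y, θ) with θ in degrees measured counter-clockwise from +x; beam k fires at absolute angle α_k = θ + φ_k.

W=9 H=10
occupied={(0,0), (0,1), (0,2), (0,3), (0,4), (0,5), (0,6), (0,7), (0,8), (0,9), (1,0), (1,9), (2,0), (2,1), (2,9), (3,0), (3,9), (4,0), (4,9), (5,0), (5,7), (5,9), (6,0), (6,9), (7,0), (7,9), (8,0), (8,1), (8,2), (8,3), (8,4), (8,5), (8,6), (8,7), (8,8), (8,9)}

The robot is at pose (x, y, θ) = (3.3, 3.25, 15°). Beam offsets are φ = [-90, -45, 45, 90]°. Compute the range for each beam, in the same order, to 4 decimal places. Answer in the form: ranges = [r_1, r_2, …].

beam 1: φ=-90°, α=285°
  cosα=0.2588 sinα=-0.9659 | (3,3) | tMaxX 2.7046 tMaxY 0.2588 | tΔX 3.8637 tΔY 1.0353
    t=0.2588 [y] (3,2)
    t=1.2941 [y] (3,1)
    t=2.3294 [y] (3,0) — stop
  → r_1 = 2.3294
beam 2: φ=-45°, α=330°
  cosα=0.8660 sinα=-0.5000 | (3,3) | tMaxX 0.8083 tMaxY 0.5000 | tΔX 1.1547 tΔY 2.0000
    t=0.5000 [y] (3,2)
    t=0.8083 [x] (4,2)
    t=1.9630 [x] (5,2)
    t=2.5000 [y] (5,1)
    t=3.1177 [x] (6,1)
    t=4.2724 [x] (7,1)
    t=4.5000 [y] (7,0) — stop
  → r_2 = 4.5000
beam 3: φ=45°, α=60°
  cosα=0.5000 sinα=0.8660 | (3,3) | tMaxX 1.4000 tMaxY 0.8660 | tΔX 2.0000 tΔY 1.1547
    t=0.8660 [y] (3,4)
    t=1.4000 [x] (4,4)
    t=2.0207 [y] (4,5)
    t=3.1754 [y] (4,6)
    t=3.4000 [x] (5,6)
    t=4.3301 [y] (5,7) — stop
  → r_3 = 4.3301
beam 4: φ=90°, α=105°
  cosα=-0.2588 sinα=0.9659 | (3,3) | tMaxX 1.1591 tMaxY 0.7765 | tΔX 3.8637 tΔY 1.0353
    t=0.7765 [y] (3,4)
    t=1.1591 [x] (2,4)
    t=1.8117 [y] (2,5)
    t=2.8470 [y] (2,6)
    t=3.8823 [y] (2,7)
    t=4.9176 [y] (2,8)
    t=5.0228 [x] (1,8)
    t=5.9528 [y] (1,9) — stop
  → r_4 = 5.9528

ranges = [2.3294, 4.5000, 4.3301, 5.9528]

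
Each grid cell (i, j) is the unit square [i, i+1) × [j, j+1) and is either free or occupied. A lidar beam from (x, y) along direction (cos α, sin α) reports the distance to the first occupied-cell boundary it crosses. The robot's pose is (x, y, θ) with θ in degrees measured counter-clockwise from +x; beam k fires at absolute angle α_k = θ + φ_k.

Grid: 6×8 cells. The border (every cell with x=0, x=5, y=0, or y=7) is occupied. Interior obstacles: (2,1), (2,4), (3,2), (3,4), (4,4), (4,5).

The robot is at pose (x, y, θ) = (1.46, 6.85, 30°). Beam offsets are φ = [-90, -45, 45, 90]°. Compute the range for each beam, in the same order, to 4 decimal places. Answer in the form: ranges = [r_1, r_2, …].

beam 1: φ=-90°, α=300°
  dir = (cos 300°, sin 300°) = (0.5000, -0.8660); from cell (1,6)
  next x-line at t=1.0800, next y-line at t=0.9815; Δt_x=2.0000, Δt_y=1.1547
    y: enter (1,5) at t=0.9815
    x: enter (2,5) at t=1.0800
    y: enter (2,4) at t=2.1362 ← occupied
  → r_1 = 2.1362
beam 2: φ=-45°, α=345°
  dir = (cos 345°, sin 345°) = (0.9659, -0.2588); from cell (1,6)
  next x-line at t=0.5590, next y-line at t=3.2841; Δt_x=1.0353, Δt_y=3.8637
    x: enter (2,6) at t=0.5590
    x: enter (3,6) at t=1.5943
    x: enter (4,6) at t=2.6296
    y: enter (4,5) at t=3.2841 ← occupied
  → r_2 = 3.2841
beam 3: φ=45°, α=75°
  dir = (cos 75°, sin 75°) = (0.2588, 0.9659); from cell (1,6)
  next x-line at t=2.0864, next y-line at t=0.1553; Δt_x=3.8637, Δt_y=1.0353
    y: enter (1,7) at t=0.1553 ← occupied
  → r_3 = 0.1553
beam 4: φ=90°, α=120°
  dir = (cos 120°, sin 120°) = (-0.5000, 0.8660); from cell (1,6)
  next x-line at t=0.9200, next y-line at t=0.1732; Δt_x=2.0000, Δt_y=1.1547
    y: enter (1,7) at t=0.1732 ← occupied
  → r_4 = 0.1732

ranges = [2.1362, 3.2841, 0.1553, 0.1732]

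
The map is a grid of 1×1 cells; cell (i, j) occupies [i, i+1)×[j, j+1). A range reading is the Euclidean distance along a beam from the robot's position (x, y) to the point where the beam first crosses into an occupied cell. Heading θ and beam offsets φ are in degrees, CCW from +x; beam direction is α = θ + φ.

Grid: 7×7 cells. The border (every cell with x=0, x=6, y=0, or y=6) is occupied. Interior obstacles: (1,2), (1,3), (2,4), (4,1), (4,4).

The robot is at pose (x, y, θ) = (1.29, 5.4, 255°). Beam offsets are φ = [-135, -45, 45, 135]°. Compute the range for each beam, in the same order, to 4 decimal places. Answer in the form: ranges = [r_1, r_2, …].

beam 1: φ=-135°, α=120°
  cosα=-0.5000 sinα=0.8660 | (1,5) | tMaxX 0.5800 tMaxY 0.6928 | tΔX 2.0000 tΔY 1.1547
    t=0.5800 [x] (0,5) — stop
  → r_1 = 0.5800
beam 2: φ=-45°, α=210°
  cosα=-0.8660 sinα=-0.5000 | (1,5) | tMaxX 0.3349 tMaxY 0.8000 | tΔX 1.1547 tΔY 2.0000
    t=0.3349 [x] (0,5) — stop
  → r_2 = 0.3349
beam 3: φ=45°, α=300°
  cosα=0.5000 sinα=-0.8660 | (1,5) | tMaxX 1.4200 tMaxY 0.4619 | tΔX 2.0000 tΔY 1.1547
    t=0.4619 [y] (1,4)
    t=1.4200 [x] (2,4) — stop
  → r_3 = 1.4200
beam 4: φ=135°, α=30°
  cosα=0.8660 sinα=0.5000 | (1,5) | tMaxX 0.8198 tMaxY 1.2000 | tΔX 1.1547 tΔY 2.0000
    t=0.8198 [x] (2,5)
    t=1.2000 [y] (2,6) — stop
  → r_4 = 1.2000

ranges = [0.5800, 0.3349, 1.4200, 1.2000]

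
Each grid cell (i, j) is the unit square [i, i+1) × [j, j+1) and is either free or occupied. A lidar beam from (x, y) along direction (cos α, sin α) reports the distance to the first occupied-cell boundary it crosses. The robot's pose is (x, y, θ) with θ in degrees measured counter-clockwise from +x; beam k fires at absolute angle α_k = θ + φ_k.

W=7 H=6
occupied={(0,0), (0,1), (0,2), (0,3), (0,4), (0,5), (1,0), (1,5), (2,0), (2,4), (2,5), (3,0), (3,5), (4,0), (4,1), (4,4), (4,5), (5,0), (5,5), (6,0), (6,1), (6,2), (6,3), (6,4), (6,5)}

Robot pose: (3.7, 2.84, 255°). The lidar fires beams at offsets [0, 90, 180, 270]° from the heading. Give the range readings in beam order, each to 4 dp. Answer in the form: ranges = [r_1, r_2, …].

ranges = [1.9049, 2.3811, 1.2009, 2.7952]

beam 1: φ=0°, α=255°
  direction (-0.2588, -0.9659); cell (3,2); t to first gridline: x 2.7046, y 0.8696 (then +3.8637 / +1.0353)
    (3,1) via y @ 0.8696
    (3,0) via y @ 1.9049  # hit
  → r_1 = 1.9049
beam 2: φ=90°, α=345°
  direction (0.9659, -0.2588); cell (3,2); t to first gridline: x 0.3106, y 3.2455 (then +1.0353 / +3.8637)
    (4,2) via x @ 0.3106
    (5,2) via x @ 1.3459
    (6,2) via x @ 2.3811  # hit
  → r_2 = 2.3811
beam 3: φ=180°, α=75°
  direction (0.2588, 0.9659); cell (3,2); t to first gridline: x 1.1591, y 0.1656 (then +3.8637 / +1.0353)
    (3,3) via y @ 0.1656
    (4,3) via x @ 1.1591
    (4,4) via y @ 1.2009  # hit
  → r_3 = 1.2009
beam 4: φ=270°, α=165°
  direction (-0.9659, 0.2588); cell (3,2); t to first gridline: x 0.7247, y 0.6182 (then +1.0353 / +3.8637)
    (3,3) via y @ 0.6182
    (2,3) via x @ 0.7247
    (1,3) via x @ 1.7600
    (0,3) via x @ 2.7952  # hit
  → r_4 = 2.7952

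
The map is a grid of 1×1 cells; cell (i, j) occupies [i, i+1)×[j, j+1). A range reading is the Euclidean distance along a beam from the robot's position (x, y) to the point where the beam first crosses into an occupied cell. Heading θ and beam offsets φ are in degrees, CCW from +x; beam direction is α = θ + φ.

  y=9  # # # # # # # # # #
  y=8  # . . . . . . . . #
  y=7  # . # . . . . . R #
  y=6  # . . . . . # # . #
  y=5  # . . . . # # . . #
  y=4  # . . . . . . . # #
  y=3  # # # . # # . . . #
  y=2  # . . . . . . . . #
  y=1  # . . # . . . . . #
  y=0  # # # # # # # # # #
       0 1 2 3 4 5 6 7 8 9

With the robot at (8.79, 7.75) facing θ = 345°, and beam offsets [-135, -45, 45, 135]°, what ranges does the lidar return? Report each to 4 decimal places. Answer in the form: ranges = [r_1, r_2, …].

beam 1: φ=-135°, α=210°
  cosα=-0.8660 sinα=-0.5000 | (8,7) | tMaxX 0.9122 tMaxY 1.5000 | tΔX 1.1547 tΔY 2.0000
    t=0.9122 [x] (7,7)
    t=1.5000 [y] (7,6) — stop
  → r_1 = 1.5000
beam 2: φ=-45°, α=300°
  cosα=0.5000 sinα=-0.8660 | (8,7) | tMaxX 0.4200 tMaxY 0.8660 | tΔX 2.0000 tΔY 1.1547
    t=0.4200 [x] (9,7) — stop
  → r_2 = 0.4200
beam 3: φ=45°, α=30°
  cosα=0.8660 sinα=0.5000 | (8,7) | tMaxX 0.2425 tMaxY 0.5000 | tΔX 1.1547 tΔY 2.0000
    t=0.2425 [x] (9,7) — stop
  → r_3 = 0.2425
beam 4: φ=135°, α=120°
  cosα=-0.5000 sinα=0.8660 | (8,7) | tMaxX 1.5800 tMaxY 0.2887 | tΔX 2.0000 tΔY 1.1547
    t=0.2887 [y] (8,8)
    t=1.4434 [y] (8,9) — stop
  → r_4 = 1.4434

ranges = [1.5000, 0.4200, 0.2425, 1.4434]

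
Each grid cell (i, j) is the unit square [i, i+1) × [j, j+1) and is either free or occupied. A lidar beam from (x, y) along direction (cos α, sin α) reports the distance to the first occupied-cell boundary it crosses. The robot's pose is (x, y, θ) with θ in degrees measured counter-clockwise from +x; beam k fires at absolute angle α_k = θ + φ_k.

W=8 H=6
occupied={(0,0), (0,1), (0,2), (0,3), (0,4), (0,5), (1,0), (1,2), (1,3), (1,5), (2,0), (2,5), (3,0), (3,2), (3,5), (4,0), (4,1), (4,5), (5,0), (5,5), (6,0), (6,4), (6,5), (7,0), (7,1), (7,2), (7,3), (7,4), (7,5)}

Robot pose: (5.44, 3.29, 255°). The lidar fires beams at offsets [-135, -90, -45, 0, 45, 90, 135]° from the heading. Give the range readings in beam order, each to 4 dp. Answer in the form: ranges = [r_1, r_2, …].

ranges = [1.9745, 4.5966, 1.6628, 1.7000, 2.6443, 1.6150, 1.4200]

beam 1: φ=-135°, α=120°
  direction (-0.5000, 0.8660); cell (5,3); t to first gridline: x 0.8800, y 0.8198 (then +2.0000 / +1.1547)
    (5,4) via y @ 0.8198
    (4,4) via x @ 0.8800
    (4,5) via y @ 1.9745  # hit
  → r_1 = 1.9745
beam 2: φ=-90°, α=165°
  direction (-0.9659, 0.2588); cell (5,3); t to first gridline: x 0.4555, y 2.7432 (then +1.0353 / +3.8637)
    (4,3) via x @ 0.4555
    (3,3) via x @ 1.4908
    (2,3) via x @ 2.5261
    (2,4) via y @ 2.7432
    (1,4) via x @ 3.5614
    (0,4) via x @ 4.5966  # hit
  → r_2 = 4.5966
beam 3: φ=-45°, α=210°
  direction (-0.8660, -0.5000); cell (5,3); t to first gridline: x 0.5081, y 0.5800 (then +1.1547 / +2.0000)
    (4,3) via x @ 0.5081
    (4,2) via y @ 0.5800
    (3,2) via x @ 1.6628  # hit
  → r_3 = 1.6628
beam 4: φ=0°, α=255°
  direction (-0.2588, -0.9659); cell (5,3); t to first gridline: x 1.7000, y 0.3002 (then +3.8637 / +1.0353)
    (5,2) via y @ 0.3002
    (5,1) via y @ 1.3355
    (4,1) via x @ 1.7000  # hit
  → r_4 = 1.7000
beam 5: φ=45°, α=300°
  direction (0.5000, -0.8660); cell (5,3); t to first gridline: x 1.1200, y 0.3349 (then +2.0000 / +1.1547)
    (5,2) via y @ 0.3349
    (6,2) via x @ 1.1200
    (6,1) via y @ 1.4896
    (6,0) via y @ 2.6443  # hit
  → r_5 = 2.6443
beam 6: φ=90°, α=345°
  direction (0.9659, -0.2588); cell (5,3); t to first gridline: x 0.5798, y 1.1205 (then +1.0353 / +3.8637)
    (6,3) via x @ 0.5798
    (6,2) via y @ 1.1205
    (7,2) via x @ 1.6150  # hit
  → r_6 = 1.6150
beam 7: φ=135°, α=30°
  direction (0.8660, 0.5000); cell (5,3); t to first gridline: x 0.6466, y 1.4200 (then +1.1547 / +2.0000)
    (6,3) via x @ 0.6466
    (6,4) via y @ 1.4200  # hit
  → r_7 = 1.4200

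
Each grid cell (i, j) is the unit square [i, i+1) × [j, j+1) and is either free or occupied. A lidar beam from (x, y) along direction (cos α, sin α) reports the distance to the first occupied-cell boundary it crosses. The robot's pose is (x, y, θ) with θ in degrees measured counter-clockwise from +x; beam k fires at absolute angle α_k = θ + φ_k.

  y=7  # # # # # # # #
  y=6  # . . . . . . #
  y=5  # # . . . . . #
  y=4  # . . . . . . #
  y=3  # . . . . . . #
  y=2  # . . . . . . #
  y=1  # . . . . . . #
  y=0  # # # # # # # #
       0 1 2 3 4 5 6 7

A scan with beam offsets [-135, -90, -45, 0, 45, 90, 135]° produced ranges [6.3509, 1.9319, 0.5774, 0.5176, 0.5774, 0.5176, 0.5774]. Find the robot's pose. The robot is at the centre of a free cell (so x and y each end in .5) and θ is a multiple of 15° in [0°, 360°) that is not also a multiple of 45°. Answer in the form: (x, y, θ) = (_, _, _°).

The pose lattice has 35·16 = 560 candidates. Test each by forward raycasting.
  (4.5, 2.5, 300°): beam 1 = 3.6235 ≠ 6.3509 ✗
  (6.5, 5.5, 75°): beam 1 = 1.0000 ≠ 6.3509 ✗
  (5.5, 1.5, 345°): beam 1 = 1.0000 ≠ 6.3509 ✗
  …
  (1.5, 6.5, 105°): r_1=6.3509, r_2=1.9319, r_3=0.5774, r_4=0.5176, r_5=0.5774, r_6=0.5176, r_7=0.5774 — all match ✓
Only this pose fits every beam.

(x, y, θ) = (1.5, 6.5, 105°)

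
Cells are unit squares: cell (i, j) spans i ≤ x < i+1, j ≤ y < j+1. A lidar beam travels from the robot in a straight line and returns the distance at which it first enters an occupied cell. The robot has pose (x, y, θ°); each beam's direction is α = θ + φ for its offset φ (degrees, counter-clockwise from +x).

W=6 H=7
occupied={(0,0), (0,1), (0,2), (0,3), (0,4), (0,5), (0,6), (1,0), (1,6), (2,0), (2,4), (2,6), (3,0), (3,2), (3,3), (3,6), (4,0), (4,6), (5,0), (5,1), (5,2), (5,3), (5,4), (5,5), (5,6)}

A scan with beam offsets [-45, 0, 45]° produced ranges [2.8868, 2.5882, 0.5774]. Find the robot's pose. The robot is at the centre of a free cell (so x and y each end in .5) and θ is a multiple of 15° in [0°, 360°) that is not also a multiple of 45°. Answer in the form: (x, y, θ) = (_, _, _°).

(x, y, θ) = (2.5, 3.5, 285°)

Candidates: 17 free-cell centres × 16 headings = 272 poses. Raycast each; keep the one whose scan matches to 4 dp.
  (3.5, 5.5, 240°): beam 1 = 2.5882 ≠ 2.8868 ✗
  (3.5, 5.5, 150°): beam 1 = 0.5176 ≠ 2.8868 ✗
  (2.5, 1.5, 255°): beam 1 = 1.0000 ≠ 2.8868 ✗
  (3.5, 1.5, 105°): beam 1 = 0.5774 ≠ 2.8868 ✗
  (2.5, 1.5, 60°): beam 1 = 2.5882 ≠ 2.8868 ✗
  …
  (2.5, 3.5, 285°): r_1=2.8868, r_2=2.5882, r_3=0.5774 — all match ✓
Only this pose fits every beam.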